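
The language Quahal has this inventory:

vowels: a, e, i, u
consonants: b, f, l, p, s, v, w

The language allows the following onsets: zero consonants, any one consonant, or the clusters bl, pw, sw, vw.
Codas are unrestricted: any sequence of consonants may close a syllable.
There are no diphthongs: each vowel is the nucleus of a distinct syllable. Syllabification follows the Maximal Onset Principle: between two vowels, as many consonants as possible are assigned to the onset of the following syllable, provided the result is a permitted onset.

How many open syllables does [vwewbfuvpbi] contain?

1

Vowels present: e, u, i; each is a nucleus, giving 3 syllables.
V1 /e/ – V2 /u/: /wbf/ splits as /wb/ + /f/ (/f/ is the longest suffix that is a licit onset).
V2 /u/ – V3 /i/: /vpb/ — longest licit onset from the right is /b/, leaving /vp/ as coda.
Syllabification: vwewb.fuvp.bi.
Classifying each syllable: /vwewb/ (closed), /fuvp/ (closed), /bi/ (open).
Open syllables: 1.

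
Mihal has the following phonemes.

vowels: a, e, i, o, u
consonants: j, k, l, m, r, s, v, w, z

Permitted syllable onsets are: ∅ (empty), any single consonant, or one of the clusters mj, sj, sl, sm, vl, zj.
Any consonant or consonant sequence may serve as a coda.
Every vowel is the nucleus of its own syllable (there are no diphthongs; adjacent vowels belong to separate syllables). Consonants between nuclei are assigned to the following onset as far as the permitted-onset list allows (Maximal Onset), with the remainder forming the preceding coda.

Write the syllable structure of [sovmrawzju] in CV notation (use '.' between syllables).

CVCC.CVC.CCV

Vowels present: o, a, u; each is a nucleus, giving 3 syllables.
V1 /o/ – V2 /a/: /vmr/ splits as /vm/ + /r/ (/r/ is the longest suffix that is a licit onset).
V2 /a/ – V3 /u/: /wzj/ — longest licit onset from the right is /zj/, leaving /w/ as coda.
So the parse is sovm.raw.zju.
Mapping each syllable to C/V: /sovm/ → CVCC, /raw/ → CVC, /zju/ → CCV.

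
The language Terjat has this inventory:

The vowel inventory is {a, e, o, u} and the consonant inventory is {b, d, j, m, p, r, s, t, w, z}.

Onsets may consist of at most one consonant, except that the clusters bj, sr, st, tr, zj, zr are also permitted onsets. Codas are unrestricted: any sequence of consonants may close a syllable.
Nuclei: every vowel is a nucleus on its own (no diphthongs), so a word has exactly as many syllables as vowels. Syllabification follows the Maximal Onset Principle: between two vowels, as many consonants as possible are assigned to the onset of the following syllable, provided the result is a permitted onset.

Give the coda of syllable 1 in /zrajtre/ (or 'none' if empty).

Vowels present: a, e; each is a nucleus, giving 2 syllables.
Between /a/ (V1) and /e/ (V2): cluster /jtr/ — the longest permitted-onset suffix is /tr/; onset = /tr/, preceding coda = /j/.
Putting it together: zraj.tre.
Syllable 1 is /zraj/: onset /zr/, nucleus /a/, coda /j/.

j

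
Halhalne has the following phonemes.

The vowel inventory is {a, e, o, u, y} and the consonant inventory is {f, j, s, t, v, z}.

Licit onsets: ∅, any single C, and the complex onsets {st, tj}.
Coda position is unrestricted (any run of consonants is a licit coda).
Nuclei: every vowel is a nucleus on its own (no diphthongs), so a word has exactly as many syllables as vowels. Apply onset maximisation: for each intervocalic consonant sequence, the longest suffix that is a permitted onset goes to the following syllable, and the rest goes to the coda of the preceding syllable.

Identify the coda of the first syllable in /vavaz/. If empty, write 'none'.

The vowels are a, a — 2 nuclei, so 2 syllables.
Between /a/ (V1) and /a/ (V2): /v/ is a single consonant, so it becomes the next onset.
Putting it together: va.vaz.
Syllable 1 is /va/: onset /v/, nucleus /a/, coda ∅.

none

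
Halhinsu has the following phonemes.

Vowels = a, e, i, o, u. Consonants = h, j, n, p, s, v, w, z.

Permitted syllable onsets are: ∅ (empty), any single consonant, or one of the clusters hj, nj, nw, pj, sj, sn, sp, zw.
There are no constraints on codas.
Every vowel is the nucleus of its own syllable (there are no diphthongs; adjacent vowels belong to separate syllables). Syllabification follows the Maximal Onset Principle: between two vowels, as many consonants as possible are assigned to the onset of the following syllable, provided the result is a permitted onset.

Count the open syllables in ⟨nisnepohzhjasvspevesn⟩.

3

Nuclei (vowels): i, e, o, a, e, e → 6 syllables.
σ1/σ2 boundary: cluster /sn/ — /sn/ is itself a permitted onset, so the whole cluster goes right; preceding coda = ∅.
σ2/σ3 boundary: just /p/ — single C goes to the following onset.
σ3/σ4 boundary: /hzhj/; trying suffixes from longest down, /hj/ is the first permitted one, so coda /hz/ | onset /hj/.
σ4/σ5 boundary: /svsp/; trying suffixes from longest down, /sp/ is the first permitted one, so coda /sv/ | onset /sp/.
σ5/σ6 boundary: /v/ is a single consonant, so it becomes the next onset.
Result: ni.sne.pohz.hjasv.spe.vesn.
Classifying each syllable: /ni/ (open), /sne/ (open), /pohz/ (closed), /hjasv/ (closed), /spe/ (open), /vesn/ (closed).
Open syllables: 3.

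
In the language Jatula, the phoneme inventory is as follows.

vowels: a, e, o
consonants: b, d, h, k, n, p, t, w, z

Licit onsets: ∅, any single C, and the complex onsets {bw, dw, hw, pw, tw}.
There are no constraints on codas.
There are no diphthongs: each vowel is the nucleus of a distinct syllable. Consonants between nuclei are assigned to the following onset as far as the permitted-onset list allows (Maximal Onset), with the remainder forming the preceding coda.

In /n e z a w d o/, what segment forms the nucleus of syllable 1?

e

Nuclei (vowels): e, a, o → 3 syllables.
The first nucleus (vowel 1 from the left) is /e/.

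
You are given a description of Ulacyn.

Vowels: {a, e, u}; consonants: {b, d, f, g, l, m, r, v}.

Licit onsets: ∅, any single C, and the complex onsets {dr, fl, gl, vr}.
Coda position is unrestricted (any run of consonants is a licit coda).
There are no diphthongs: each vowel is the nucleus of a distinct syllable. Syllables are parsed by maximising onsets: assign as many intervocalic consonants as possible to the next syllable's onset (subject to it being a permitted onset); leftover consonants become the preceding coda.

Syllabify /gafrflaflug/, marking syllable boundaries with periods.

gafr.fla.flug

Vowels present: a, a, u; each is a nucleus, giving 3 syllables.
σ1/σ2 boundary: /frfl/ — longest licit onset from the right is /fl/, leaving /fr/ as coda.
σ2/σ3 boundary: /fl/ is a licit onset in full, so it all attaches to the next syllable.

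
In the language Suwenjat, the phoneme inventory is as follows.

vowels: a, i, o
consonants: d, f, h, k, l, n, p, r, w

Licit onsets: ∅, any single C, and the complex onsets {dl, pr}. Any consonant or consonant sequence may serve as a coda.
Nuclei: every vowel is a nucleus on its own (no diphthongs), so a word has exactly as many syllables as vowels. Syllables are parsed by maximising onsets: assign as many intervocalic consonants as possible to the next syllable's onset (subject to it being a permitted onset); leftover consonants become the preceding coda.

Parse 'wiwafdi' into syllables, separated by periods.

wi.waf.di

The vowels are i, a, i — 3 nuclei, so 3 syllables.
σ1/σ2 boundary: /w/ → onset of the next syllable (single consonants are always licit onsets).
σ2/σ3 boundary: /fd/; trying suffixes from longest down, /d/ is the first permitted one, so coda /f/ | onset /d/.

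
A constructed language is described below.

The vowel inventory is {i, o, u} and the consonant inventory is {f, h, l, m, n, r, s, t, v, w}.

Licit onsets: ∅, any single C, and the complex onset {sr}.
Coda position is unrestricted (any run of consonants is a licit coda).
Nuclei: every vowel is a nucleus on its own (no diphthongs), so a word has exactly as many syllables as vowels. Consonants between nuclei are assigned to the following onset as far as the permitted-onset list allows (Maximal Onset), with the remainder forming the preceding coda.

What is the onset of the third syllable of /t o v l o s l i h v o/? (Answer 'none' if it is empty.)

Nuclei (vowels): o, o, i, o → 4 syllables.
Between /o/ (V1) and /o/ (V2): /vl/; trying suffixes from longest down, /l/ is the first permitted one, so coda /v/ | onset /l/.
Between /o/ (V2) and /i/ (V3): cluster /sl/ — the longest permitted-onset suffix is /l/; onset = /l/, preceding coda = /s/.
Between /i/ (V3) and /o/ (V4): /hv/ — longest licit onset from the right is /v/, leaving /h/ as coda.
So the parse is tov.los.lih.vo.
Syllable 3 is /lih/: onset /l/, nucleus /i/, coda /h/.

l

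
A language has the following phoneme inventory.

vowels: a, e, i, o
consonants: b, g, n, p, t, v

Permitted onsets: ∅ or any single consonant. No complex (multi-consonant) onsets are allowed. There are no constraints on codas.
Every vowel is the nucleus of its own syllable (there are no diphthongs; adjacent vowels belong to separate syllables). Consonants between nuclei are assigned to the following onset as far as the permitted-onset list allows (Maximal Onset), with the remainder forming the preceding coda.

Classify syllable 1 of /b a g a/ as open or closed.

Vowels present: a, a; each is a nucleus, giving 2 syllables.
Between /a/ (V1) and /a/ (V2): /g/ → onset of the next syllable (single consonants are always licit onsets).
Syllabification: ba.ga.
Syllable 1 is /ba/; it ends in its nucleus with no coda, so it is open.

open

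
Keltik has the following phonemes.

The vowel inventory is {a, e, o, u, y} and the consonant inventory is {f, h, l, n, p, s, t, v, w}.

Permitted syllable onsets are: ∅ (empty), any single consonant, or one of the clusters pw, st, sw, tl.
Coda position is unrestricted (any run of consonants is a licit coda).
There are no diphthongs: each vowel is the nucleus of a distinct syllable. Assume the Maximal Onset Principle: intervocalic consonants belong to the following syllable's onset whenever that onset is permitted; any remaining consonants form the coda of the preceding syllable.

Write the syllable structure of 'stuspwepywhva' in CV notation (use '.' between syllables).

CCVC.CCV.CVCC.CV

Vowels present: u, e, y, a; each is a nucleus, giving 4 syllables.
Between /u/ (V1) and /e/ (V2): /spw/; trying suffixes from longest down, /pw/ is the first permitted one, so coda /s/ | onset /pw/.
Between /e/ (V2) and /y/ (V3): just /p/ — single C goes to the following onset.
Between /y/ (V3) and /a/ (V4): /whv/ splits as /wh/ + /v/ (/v/ is the longest suffix that is a licit onset).
Putting it together: stus.pwe.pywh.va.
Mapping each syllable to C/V: /stus/ → CCVC, /pwe/ → CCV, /pywh/ → CVCC, /va/ → CV.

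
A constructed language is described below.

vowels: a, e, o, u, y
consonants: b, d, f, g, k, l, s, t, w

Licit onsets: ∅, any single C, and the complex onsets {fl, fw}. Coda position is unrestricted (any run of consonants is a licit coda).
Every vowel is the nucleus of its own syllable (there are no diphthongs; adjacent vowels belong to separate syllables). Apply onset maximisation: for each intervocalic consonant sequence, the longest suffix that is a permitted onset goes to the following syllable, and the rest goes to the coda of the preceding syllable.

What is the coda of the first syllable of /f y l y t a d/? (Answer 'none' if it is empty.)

none

Nuclei (vowels): y, y, a → 3 syllables.
V1 /y/ – V2 /y/: just /l/ — single C goes to the following onset.
V2 /y/ – V3 /a/: just /t/ — single C goes to the following onset.
So the parse is fy.ly.tad.
Syllable 1 is /fy/: onset /f/, nucleus /y/, coda ∅.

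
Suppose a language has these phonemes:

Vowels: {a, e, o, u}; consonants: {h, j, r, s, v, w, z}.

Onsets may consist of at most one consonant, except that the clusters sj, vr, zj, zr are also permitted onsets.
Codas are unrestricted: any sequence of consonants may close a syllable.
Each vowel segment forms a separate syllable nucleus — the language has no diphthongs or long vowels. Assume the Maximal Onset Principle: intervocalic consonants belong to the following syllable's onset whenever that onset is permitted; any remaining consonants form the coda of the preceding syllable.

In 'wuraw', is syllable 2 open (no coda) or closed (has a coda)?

Vowels present: u, a; each is a nucleus, giving 2 syllables.
σ1/σ2 boundary: just /r/ — single C goes to the following onset.
So the parse is wu.raw.
Syllable 2 is /raw/ with coda /w/, so it is closed.

closed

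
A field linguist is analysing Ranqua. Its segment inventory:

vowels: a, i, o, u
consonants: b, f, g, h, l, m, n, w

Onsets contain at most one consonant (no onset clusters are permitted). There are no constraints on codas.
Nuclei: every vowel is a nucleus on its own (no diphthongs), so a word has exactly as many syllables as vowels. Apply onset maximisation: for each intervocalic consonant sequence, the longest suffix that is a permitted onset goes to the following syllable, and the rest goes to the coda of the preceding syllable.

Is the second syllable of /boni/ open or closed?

open

Nuclei (vowels): o, i → 2 syllables.
V1 /o/ – V2 /i/: /n/ is a single consonant, so it becomes the next onset.
Syllabification: bo.ni.
Syllable 2 is /ni/; it ends in its nucleus with no coda, so it is open.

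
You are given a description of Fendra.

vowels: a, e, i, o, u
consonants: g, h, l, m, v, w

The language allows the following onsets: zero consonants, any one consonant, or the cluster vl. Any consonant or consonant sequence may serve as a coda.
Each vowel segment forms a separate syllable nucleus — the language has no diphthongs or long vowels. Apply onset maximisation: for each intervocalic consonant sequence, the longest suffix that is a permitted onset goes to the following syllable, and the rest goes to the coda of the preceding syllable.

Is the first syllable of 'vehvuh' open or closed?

closed

Nuclei (vowels): e, u → 2 syllables.
σ1/σ2 boundary: cluster /hv/ — the longest permitted-onset suffix is /v/; onset = /v/, preceding coda = /h/.
So the parse is veh.vuh.
Syllable 1 is /veh/ with coda /h/, so it is closed.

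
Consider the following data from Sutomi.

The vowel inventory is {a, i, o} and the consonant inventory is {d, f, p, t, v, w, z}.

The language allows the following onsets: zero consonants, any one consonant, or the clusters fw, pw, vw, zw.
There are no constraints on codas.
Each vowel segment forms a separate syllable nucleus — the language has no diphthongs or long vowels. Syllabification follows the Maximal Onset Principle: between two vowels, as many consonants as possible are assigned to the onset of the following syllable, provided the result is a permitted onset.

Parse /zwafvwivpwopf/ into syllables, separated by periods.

zwaf.vwiv.pwopf

Vowels present: a, i, o; each is a nucleus, giving 3 syllables.
Between /a/ (V1) and /i/ (V2): cluster /fvw/ — the longest permitted-onset suffix is /vw/; onset = /vw/, preceding coda = /f/.
Between /i/ (V2) and /o/ (V3): /vpw/ splits as /v/ + /pw/ (/pw/ is the longest suffix that is a licit onset).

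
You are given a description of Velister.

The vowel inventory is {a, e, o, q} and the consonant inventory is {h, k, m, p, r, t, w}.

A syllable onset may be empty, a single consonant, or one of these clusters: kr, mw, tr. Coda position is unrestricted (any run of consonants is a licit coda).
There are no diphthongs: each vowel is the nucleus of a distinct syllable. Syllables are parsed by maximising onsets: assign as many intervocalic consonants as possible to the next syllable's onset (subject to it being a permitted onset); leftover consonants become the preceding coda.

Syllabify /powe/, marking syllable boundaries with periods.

po.we

Vowels present: o, e; each is a nucleus, giving 2 syllables.
/o…e/ gap (V1→V2): /w/ is a single consonant, so it becomes the next onset.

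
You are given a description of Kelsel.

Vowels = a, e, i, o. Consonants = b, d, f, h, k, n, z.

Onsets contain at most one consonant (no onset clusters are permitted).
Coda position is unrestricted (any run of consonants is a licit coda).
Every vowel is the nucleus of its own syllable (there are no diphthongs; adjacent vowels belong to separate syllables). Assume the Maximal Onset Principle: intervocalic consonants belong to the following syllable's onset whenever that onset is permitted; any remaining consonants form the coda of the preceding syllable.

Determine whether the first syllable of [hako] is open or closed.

Nuclei (vowels): a, o → 2 syllables.
Between /a/ (V1) and /o/ (V2): /k/ is a single consonant, so it becomes the next onset.
Putting it together: ha.ko.
Syllable 1 is /ha/; it ends in its nucleus with no coda, so it is open.

open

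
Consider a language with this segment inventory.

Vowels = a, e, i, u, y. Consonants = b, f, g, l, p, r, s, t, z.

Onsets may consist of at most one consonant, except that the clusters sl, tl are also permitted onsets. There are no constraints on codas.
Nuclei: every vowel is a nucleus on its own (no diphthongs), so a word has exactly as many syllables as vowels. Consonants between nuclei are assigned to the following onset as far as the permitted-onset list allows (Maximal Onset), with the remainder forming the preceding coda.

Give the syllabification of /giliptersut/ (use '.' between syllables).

gi.lip.ter.sut

Nuclei (vowels): i, i, e, u → 4 syllables.
σ1/σ2 boundary: just /l/ — single C goes to the following onset.
σ2/σ3 boundary: cluster /pt/ — the longest permitted-onset suffix is /t/; onset = /t/, preceding coda = /p/.
σ3/σ4 boundary: /rs/ splits as /r/ + /s/ (/s/ is the longest suffix that is a licit onset).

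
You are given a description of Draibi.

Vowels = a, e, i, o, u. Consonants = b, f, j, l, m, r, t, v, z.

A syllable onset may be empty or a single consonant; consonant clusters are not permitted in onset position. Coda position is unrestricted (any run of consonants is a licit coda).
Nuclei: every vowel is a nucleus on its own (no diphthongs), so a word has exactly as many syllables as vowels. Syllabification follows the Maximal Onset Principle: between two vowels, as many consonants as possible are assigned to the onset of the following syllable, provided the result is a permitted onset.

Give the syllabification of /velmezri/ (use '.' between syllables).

The vowels are e, e, i — 3 nuclei, so 3 syllables.
/e…e/ gap (V1→V2): /lm/; trying suffixes from longest down, /m/ is the first permitted one, so coda /l/ | onset /m/.
/e…i/ gap (V2→V3): /zr/ splits as /z/ + /r/ (/r/ is the longest suffix that is a licit onset).

vel.mez.ri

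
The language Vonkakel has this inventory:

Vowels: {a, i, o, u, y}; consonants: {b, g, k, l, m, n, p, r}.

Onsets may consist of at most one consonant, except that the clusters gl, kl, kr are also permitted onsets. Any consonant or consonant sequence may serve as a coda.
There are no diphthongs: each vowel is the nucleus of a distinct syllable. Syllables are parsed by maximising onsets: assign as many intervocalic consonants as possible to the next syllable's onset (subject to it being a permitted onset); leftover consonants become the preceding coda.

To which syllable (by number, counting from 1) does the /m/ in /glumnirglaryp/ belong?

1

Nuclei (vowels): u, i, a, y → 4 syllables.
V1 /u/ – V2 /i/: /mn/; trying suffixes from longest down, /n/ is the first permitted one, so coda /m/ | onset /n/.
V2 /i/ – V3 /a/: cluster /rgl/ — the longest permitted-onset suffix is /gl/; onset = /gl/, preceding coda = /r/.
V3 /a/ – V4 /y/: /r/ → onset of the next syllable (single consonants are always licit onsets).
So the parse is glum.nir.gla.ryp.
The /m/ is in the coda of syllable 1 (/glum/).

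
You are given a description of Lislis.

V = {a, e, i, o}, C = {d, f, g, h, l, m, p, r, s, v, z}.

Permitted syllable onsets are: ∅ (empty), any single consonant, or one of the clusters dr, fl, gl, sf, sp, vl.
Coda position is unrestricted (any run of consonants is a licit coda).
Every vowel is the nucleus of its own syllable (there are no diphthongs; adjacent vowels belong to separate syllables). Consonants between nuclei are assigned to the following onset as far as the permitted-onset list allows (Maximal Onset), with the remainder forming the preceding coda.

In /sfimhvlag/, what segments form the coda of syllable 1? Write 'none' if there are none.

mh

The vowels are i, a — 2 nuclei, so 2 syllables.
σ1/σ2 boundary: /mhvl/; trying suffixes from longest down, /vl/ is the first permitted one, so coda /mh/ | onset /vl/.
Syllabification: sfimh.vlag.
Syllable 1 is /sfimh/: onset /sf/, nucleus /i/, coda /mh/.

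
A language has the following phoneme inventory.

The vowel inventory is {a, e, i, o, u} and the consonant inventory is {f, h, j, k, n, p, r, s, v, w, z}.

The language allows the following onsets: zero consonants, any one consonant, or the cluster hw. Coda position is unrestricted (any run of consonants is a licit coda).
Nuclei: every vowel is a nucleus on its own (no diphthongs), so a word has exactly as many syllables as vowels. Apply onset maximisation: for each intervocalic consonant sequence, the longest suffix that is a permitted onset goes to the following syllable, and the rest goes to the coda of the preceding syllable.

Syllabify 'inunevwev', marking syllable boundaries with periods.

Nuclei (vowels): i, u, e, e → 4 syllables.
V1 /i/ – V2 /u/: /n/ is a single consonant, so it becomes the next onset.
V2 /u/ – V3 /e/: /n/ is a single consonant, so it becomes the next onset.
V3 /e/ – V4 /e/: cluster /vw/ — the longest permitted-onset suffix is /w/; onset = /w/, preceding coda = /v/.

i.nu.nev.wev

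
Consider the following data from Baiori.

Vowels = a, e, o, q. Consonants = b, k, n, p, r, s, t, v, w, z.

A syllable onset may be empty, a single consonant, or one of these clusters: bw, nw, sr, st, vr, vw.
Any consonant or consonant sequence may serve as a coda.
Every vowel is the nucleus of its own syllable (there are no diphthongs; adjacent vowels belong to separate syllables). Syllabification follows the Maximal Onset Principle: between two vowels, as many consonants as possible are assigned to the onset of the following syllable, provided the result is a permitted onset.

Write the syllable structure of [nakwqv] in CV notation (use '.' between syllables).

Nuclei (vowels): a, q → 2 syllables.
/a…q/ gap (V1→V2): /kw/ — longest licit onset from the right is /w/, leaving /k/ as coda.
Result: nak.wqv.
Mapping each syllable to C/V: /nak/ → CVC, /wqv/ → CVC.

CVC.CVC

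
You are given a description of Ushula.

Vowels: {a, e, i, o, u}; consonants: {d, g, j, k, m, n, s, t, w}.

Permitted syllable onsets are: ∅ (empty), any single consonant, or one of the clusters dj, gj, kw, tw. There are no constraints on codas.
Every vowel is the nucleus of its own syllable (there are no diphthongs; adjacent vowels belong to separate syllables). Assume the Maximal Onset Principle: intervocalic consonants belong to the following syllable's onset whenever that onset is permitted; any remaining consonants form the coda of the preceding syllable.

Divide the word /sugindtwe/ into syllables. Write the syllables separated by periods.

su.gind.twe

Vowels present: u, i, e; each is a nucleus, giving 3 syllables.
Between /u/ (V1) and /i/ (V2): /g/ → onset of the next syllable (single consonants are always licit onsets).
Between /i/ (V2) and /e/ (V3): cluster /ndtw/ — the longest permitted-onset suffix is /tw/; onset = /tw/, preceding coda = /nd/.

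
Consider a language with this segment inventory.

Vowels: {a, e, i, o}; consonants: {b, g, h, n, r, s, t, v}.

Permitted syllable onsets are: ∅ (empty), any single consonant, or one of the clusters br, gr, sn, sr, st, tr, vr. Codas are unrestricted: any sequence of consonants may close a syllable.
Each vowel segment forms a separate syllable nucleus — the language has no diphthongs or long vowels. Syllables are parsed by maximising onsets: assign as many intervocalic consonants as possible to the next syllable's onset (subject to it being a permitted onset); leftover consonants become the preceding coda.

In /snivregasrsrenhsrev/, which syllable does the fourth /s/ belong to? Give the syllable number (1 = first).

5

The vowels are i, e, a, e, e — 5 nuclei, so 5 syllables.
V1 /i/ – V2 /e/: cluster /vr/ — /vr/ is itself a permitted onset, so the whole cluster goes right; preceding coda = ∅.
V2 /e/ – V3 /a/: just /g/ — single C goes to the following onset.
V3 /a/ – V4 /e/: cluster /srsr/ — the longest permitted-onset suffix is /sr/; onset = /sr/, preceding coda = /sr/.
V4 /e/ – V5 /e/: /nhsr/ — longest licit onset from the right is /sr/, leaving /nh/ as coda.
Result: sni.vre.gasr.srenh.srev.
The fourth /s/ is in the onset of syllable 5 (/srev/).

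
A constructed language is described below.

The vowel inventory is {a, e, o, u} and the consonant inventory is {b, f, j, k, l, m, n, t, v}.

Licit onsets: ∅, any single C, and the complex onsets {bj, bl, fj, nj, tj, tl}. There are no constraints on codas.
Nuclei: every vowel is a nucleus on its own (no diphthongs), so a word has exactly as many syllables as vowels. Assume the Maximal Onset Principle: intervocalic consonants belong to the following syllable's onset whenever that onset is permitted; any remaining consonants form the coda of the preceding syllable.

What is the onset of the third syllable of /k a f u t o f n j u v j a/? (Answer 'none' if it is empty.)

Vowels present: a, u, o, u, a; each is a nucleus, giving 5 syllables.
σ1/σ2 boundary: /f/ → onset of the next syllable (single consonants are always licit onsets).
σ2/σ3 boundary: /t/ is a single consonant, so it becomes the next onset.
σ3/σ4 boundary: cluster /fnj/ — the longest permitted-onset suffix is /nj/; onset = /nj/, preceding coda = /f/.
σ4/σ5 boundary: cluster /vj/ — the longest permitted-onset suffix is /j/; onset = /j/, preceding coda = /v/.
Syllabification: ka.fu.tof.njuv.ja.
Syllable 3 is /tof/: onset /t/, nucleus /o/, coda /f/.

t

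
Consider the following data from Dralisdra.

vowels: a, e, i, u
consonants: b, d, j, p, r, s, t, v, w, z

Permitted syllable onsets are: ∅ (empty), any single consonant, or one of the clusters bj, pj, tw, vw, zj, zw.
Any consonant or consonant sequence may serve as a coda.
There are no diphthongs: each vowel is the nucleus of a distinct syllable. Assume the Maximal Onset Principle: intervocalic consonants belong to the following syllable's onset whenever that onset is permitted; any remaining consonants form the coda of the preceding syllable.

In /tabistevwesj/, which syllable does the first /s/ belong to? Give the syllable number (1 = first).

2

Vowels present: a, i, e, e; each is a nucleus, giving 4 syllables.
V1 /a/ – V2 /i/: /b/ is a single consonant, so it becomes the next onset.
V2 /i/ – V3 /e/: /st/; trying suffixes from longest down, /t/ is the first permitted one, so coda /s/ | onset /t/.
V3 /e/ – V4 /e/: /vw/ is a licit onset in full, so it all attaches to the next syllable.
Syllabification: ta.bis.te.vwesj.
The first /s/ is in the coda of syllable 2 (/bis/).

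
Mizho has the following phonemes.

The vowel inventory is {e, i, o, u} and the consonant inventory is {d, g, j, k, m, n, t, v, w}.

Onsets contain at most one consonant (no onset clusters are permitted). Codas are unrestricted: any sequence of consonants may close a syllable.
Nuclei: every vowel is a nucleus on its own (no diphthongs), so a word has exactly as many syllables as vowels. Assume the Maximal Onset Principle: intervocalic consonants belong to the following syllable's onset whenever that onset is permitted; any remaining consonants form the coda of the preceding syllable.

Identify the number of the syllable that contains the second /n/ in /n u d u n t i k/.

2

Vowels present: u, u, i; each is a nucleus, giving 3 syllables.
V1 /u/ – V2 /u/: /d/ is a single consonant, so it becomes the next onset.
V2 /u/ – V3 /i/: /nt/ — longest licit onset from the right is /t/, leaving /n/ as coda.
Putting it together: nu.dun.tik.
The second /n/ is in the coda of syllable 2 (/dun/).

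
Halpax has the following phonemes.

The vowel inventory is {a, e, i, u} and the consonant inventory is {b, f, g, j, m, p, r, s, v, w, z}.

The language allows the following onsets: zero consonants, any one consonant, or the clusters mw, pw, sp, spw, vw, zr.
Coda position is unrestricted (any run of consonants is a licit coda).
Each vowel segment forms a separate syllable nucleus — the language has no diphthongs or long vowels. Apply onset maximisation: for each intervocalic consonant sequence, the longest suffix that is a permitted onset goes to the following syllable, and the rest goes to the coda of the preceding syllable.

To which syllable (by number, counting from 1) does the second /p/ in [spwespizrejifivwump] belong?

The vowels are e, i, e, i, i, u — 6 nuclei, so 6 syllables.
V1 /e/ – V2 /i/: /sp/ is a licit onset in full, so it all attaches to the next syllable.
V2 /i/ – V3 /e/: /zr/ is a licit onset in full, so it all attaches to the next syllable.
V3 /e/ – V4 /i/: /j/ → onset of the next syllable (single consonants are always licit onsets).
V4 /i/ – V5 /i/: just /f/ — single C goes to the following onset.
V5 /i/ – V6 /u/: /vw/ — entire cluster is a permitted onset → onset /vw/, coda ∅.
Syllabification: spwe.spi.zre.ji.fi.vwump.
The second /p/ is in the onset of syllable 2 (/spi/).

2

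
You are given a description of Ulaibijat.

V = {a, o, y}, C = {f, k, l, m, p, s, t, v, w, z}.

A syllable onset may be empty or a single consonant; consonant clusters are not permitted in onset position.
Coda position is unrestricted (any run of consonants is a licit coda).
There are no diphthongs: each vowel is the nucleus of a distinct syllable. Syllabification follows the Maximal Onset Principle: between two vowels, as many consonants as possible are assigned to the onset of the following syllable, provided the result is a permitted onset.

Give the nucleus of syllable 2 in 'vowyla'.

y

Vowels present: o, y, a; each is a nucleus, giving 3 syllables.
The second nucleus (vowel 2 from the left) is /y/.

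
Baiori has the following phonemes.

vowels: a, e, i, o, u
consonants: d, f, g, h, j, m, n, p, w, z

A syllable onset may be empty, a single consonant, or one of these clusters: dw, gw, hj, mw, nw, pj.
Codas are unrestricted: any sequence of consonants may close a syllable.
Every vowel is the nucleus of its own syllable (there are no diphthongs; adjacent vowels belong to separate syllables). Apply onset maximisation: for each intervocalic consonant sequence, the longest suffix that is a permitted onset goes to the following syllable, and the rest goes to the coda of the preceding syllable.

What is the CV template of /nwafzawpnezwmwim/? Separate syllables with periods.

The vowels are a, a, e, i — 4 nuclei, so 4 syllables.
V1 /a/ – V2 /a/: cluster /fz/ — the longest permitted-onset suffix is /z/; onset = /z/, preceding coda = /f/.
V2 /a/ – V3 /e/: /wpn/ splits as /wp/ + /n/ (/n/ is the longest suffix that is a licit onset).
V3 /e/ – V4 /i/: /zwmw/; trying suffixes from longest down, /mw/ is the first permitted one, so coda /zw/ | onset /mw/.
Syllabification: nwaf.zawp.nezw.mwim.
Mapping each syllable to C/V: /nwaf/ → CCVC, /zawp/ → CVCC, /nezw/ → CVCC, /mwim/ → CCVC.

CCVC.CVCC.CVCC.CCVC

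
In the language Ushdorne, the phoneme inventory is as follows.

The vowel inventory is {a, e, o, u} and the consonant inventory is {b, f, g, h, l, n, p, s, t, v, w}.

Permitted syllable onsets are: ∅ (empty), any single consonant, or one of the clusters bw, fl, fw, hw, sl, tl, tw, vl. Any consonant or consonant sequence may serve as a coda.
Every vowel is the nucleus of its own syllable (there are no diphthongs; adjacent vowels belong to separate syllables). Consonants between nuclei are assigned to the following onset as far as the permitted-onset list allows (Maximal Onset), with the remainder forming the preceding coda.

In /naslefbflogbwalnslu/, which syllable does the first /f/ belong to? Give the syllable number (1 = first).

2

Nuclei (vowels): a, e, o, a, u → 5 syllables.
Between /a/ (V1) and /e/ (V2): /sl/ — entire cluster is a permitted onset → onset /sl/, coda ∅.
Between /e/ (V2) and /o/ (V3): /fbfl/; trying suffixes from longest down, /fl/ is the first permitted one, so coda /fb/ | onset /fl/.
Between /o/ (V3) and /a/ (V4): /gbw/ — longest licit onset from the right is /bw/, leaving /g/ as coda.
Between /a/ (V4) and /u/ (V5): cluster /lnsl/ — the longest permitted-onset suffix is /sl/; onset = /sl/, preceding coda = /ln/.
Putting it together: na.slefb.flog.bwaln.slu.
The first /f/ is in the coda of syllable 2 (/slefb/).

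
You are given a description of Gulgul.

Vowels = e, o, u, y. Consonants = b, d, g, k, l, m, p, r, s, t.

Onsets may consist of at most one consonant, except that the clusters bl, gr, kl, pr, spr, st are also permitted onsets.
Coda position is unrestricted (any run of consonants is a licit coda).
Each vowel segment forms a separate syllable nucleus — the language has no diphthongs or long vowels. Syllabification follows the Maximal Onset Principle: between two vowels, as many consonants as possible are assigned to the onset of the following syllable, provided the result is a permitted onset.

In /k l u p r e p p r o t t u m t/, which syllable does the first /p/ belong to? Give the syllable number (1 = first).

2

Nuclei (vowels): u, e, o, u → 4 syllables.
Between /u/ (V1) and /e/ (V2): cluster /pr/ — /pr/ is itself a permitted onset, so the whole cluster goes right; preceding coda = ∅.
Between /e/ (V2) and /o/ (V3): /ppr/ — longest licit onset from the right is /pr/, leaving /p/ as coda.
Between /o/ (V3) and /u/ (V4): cluster /tt/ — the longest permitted-onset suffix is /t/; onset = /t/, preceding coda = /t/.
Putting it together: klu.prep.prot.tumt.
The first /p/ is in the onset of syllable 2 (/prep/).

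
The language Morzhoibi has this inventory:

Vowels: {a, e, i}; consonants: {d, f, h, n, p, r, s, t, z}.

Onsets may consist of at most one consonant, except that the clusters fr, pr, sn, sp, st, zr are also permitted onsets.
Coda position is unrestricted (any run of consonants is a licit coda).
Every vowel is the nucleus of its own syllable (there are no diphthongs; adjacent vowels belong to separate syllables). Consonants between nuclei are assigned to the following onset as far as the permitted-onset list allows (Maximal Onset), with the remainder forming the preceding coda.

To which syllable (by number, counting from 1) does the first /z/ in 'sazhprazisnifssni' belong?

Nuclei (vowels): a, a, i, i, i → 5 syllables.
σ1/σ2 boundary: /zhpr/ splits as /zh/ + /pr/ (/pr/ is the longest suffix that is a licit onset).
σ2/σ3 boundary: /z/ is a single consonant, so it becomes the next onset.
σ3/σ4 boundary: /sn/ is a licit onset in full, so it all attaches to the next syllable.
σ4/σ5 boundary: /fssn/; trying suffixes from longest down, /sn/ is the first permitted one, so coda /fs/ | onset /sn/.
Putting it together: sazh.pra.zi.snifs.sni.
The first /z/ is in the coda of syllable 1 (/sazh/).

1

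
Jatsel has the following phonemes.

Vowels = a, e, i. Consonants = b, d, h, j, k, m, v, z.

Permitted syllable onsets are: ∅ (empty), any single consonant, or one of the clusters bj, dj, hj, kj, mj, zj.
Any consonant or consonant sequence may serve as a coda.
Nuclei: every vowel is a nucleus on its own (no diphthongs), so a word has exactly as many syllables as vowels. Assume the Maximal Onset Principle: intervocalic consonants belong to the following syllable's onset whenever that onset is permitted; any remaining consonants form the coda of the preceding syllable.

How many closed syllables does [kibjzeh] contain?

2

Vowels present: i, e; each is a nucleus, giving 2 syllables.
Between /i/ (V1) and /e/ (V2): /bjz/; trying suffixes from longest down, /z/ is the first permitted one, so coda /bj/ | onset /z/.
Result: kibj.zeh.
Classifying each syllable: /kibj/ (closed), /zeh/ (closed).
Closed syllables: 2.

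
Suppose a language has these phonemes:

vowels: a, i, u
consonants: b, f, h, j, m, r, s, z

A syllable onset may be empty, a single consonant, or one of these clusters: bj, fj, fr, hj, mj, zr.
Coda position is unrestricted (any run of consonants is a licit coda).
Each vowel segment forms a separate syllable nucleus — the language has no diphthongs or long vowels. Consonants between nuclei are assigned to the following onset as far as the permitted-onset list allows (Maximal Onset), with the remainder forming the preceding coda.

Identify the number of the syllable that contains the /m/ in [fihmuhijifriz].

2

Vowels present: i, u, i, i, i; each is a nucleus, giving 5 syllables.
Between /i/ (V1) and /u/ (V2): /hm/ — longest licit onset from the right is /m/, leaving /h/ as coda.
Between /u/ (V2) and /i/ (V3): /h/ is a single consonant, so it becomes the next onset.
Between /i/ (V3) and /i/ (V4): just /j/ — single C goes to the following onset.
Between /i/ (V4) and /i/ (V5): /fr/ — entire cluster is a permitted onset → onset /fr/, coda ∅.
So the parse is fih.mu.hi.ji.friz.
The /m/ is in the onset of syllable 2 (/mu/).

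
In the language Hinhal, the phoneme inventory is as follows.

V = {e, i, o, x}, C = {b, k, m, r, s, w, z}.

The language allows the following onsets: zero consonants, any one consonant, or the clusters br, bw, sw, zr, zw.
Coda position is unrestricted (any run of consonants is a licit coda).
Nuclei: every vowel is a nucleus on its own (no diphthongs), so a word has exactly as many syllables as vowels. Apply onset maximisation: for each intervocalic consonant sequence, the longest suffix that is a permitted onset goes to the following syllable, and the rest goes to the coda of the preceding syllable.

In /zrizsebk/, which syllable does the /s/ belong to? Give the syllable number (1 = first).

2

Vowels present: i, e; each is a nucleus, giving 2 syllables.
/i…e/ gap (V1→V2): /zs/ — longest licit onset from the right is /s/, leaving /z/ as coda.
Putting it together: zriz.sebk.
The /s/ is in the onset of syllable 2 (/sebk/).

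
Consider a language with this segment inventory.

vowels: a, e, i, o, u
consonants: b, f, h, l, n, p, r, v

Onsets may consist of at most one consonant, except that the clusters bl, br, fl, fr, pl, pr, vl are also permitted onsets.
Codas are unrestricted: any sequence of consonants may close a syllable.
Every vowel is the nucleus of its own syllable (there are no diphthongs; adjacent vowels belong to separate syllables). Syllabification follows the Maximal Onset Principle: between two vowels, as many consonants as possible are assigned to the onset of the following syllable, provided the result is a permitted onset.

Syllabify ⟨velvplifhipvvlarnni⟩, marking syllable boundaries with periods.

velv.plif.hipv.vlarn.ni

The vowels are e, i, i, a, i — 5 nuclei, so 5 syllables.
/e…i/ gap (V1→V2): /lvpl/ splits as /lv/ + /pl/ (/pl/ is the longest suffix that is a licit onset).
/i…i/ gap (V2→V3): cluster /fh/ — the longest permitted-onset suffix is /h/; onset = /h/, preceding coda = /f/.
/i…a/ gap (V3→V4): /pvvl/; trying suffixes from longest down, /vl/ is the first permitted one, so coda /pv/ | onset /vl/.
/a…i/ gap (V4→V5): /rnn/ — longest licit onset from the right is /n/, leaving /rn/ as coda.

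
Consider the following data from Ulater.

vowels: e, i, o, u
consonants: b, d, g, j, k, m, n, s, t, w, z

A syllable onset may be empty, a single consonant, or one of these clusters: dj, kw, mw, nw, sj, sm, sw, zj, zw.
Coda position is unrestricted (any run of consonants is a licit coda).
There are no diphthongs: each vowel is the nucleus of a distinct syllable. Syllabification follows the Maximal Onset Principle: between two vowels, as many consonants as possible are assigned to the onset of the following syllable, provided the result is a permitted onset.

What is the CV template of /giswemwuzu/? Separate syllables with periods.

CV.CCV.CCV.CV

Vowels present: i, e, u, u; each is a nucleus, giving 4 syllables.
Between /i/ (V1) and /e/ (V2): /sw/ is a licit onset in full, so it all attaches to the next syllable.
Between /e/ (V2) and /u/ (V3): cluster /mw/ — /mw/ is itself a permitted onset, so the whole cluster goes right; preceding coda = ∅.
Between /u/ (V3) and /u/ (V4): /z/ → onset of the next syllable (single consonants are always licit onsets).
Result: gi.swe.mwu.zu.
Mapping each syllable to C/V: /gi/ → CV, /swe/ → CCV, /mwu/ → CCV, /zu/ → CV.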